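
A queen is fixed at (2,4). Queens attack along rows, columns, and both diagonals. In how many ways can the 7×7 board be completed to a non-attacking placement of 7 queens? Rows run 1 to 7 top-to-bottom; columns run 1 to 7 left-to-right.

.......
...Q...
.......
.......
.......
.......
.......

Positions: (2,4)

6

Branch on row 1: col 1 → 1; col 2 → 2; col 6 → 2; col 7 → 1.
Sum: 1 + 2 + 2 + 1 = 6.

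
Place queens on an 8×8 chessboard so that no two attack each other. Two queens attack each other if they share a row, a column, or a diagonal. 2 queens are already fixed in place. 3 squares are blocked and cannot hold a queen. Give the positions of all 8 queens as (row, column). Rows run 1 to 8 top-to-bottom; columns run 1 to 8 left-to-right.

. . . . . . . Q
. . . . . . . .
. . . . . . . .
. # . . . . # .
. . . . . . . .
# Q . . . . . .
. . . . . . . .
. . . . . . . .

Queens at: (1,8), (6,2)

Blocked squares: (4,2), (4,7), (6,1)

(1,8) (2,4) (3,1) (4,3) (5,6) (6,2) (7,7) (8,5)

Row 2: attacked by (1,8)→{7,8}; (6,2)→{2,6}. Safe: 1, 3, 4, 5. Place at column 4.
Row 3: attacked by (1,8)→{6,8}; (2,4)→{3,4,5}; (6,2)→{2,5}. Safe: 1, 7. Place at column 1.
Row 4: attacked by (1,8)→{5,8}; (2,4)→{2,4,6}; (3,1)→{1,2}; (6,2)→{2,4}. Blocked: 2,7. Safe: 3. Place at column 3.
Row 5: attacked by (1,8)→{4,8}; (2,4)→{1,4,7}; (3,1)→{1,3}; (4,3)→{2,3,4}; (6,2)→{1,2,3}. Safe: 5, 6. Place at column 6.
Row 7: attacked by (1,8)→{2,8}; (2,4)→{4}; (3,1)→{1,5}; (4,3)→{3,6}; (5,6)→{4,6,8}; (6,2)→{1,2,3}. Safe: 7. Place at column 7.
Row 8: attacked by (1,8)→{1,8}; (2,4)→{4}; (3,1)→{1,6}; (4,3)→{3,7}; (5,6)→{3,6}; (6,2)→{2,4}; (7,7)→{6,7,8}. Safe: 5. Place at column 5.
Columns [8, 4, 1, 3, 6, 2, 7, 5], r−c [-7, -2, 2, 1, -1, 4, 0, 3], r+c [9, 6, 4, 7, 11, 8, 14, 13] are all distinct, so no two queens attack.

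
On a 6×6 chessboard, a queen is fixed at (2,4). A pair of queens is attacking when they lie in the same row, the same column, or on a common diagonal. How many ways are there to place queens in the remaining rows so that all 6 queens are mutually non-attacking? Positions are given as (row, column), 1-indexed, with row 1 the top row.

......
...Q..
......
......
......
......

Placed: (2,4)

1

Branch on row 1: col 1 → 0; col 2 → 1; col 6 → 0.
Sum: 0 + 1 + 0 = 1.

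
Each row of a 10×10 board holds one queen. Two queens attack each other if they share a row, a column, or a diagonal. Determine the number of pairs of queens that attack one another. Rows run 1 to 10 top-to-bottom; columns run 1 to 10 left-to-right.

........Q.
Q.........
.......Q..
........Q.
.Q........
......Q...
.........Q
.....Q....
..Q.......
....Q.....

3

Same column: (1,9)–(4,9) (column 9).
Same diagonal: (3,8)–(4,9) (|3−4| = |8−9| = 1); (4,9)–(6,7) (|4−6| = |9−7| = 2).
Total attacking pairs: 3.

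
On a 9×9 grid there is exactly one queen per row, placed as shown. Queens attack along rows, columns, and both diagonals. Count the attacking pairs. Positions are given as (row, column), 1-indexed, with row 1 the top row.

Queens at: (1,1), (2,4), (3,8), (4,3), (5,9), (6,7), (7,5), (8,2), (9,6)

All columns are distinct and no two queens satisfy |Δrow| = |Δcol|, so no pair attacks.

0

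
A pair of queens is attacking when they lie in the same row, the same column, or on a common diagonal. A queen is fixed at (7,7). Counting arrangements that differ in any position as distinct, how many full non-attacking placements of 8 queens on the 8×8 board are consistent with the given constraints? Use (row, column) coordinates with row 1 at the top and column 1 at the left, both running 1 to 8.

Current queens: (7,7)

Branch on row 1: col 2 → 3; col 3 → 5; col 4 → 2; col 5 → 1; col 6 → 3; col 8 → 2.
Sum: 3 + 5 + 2 + 1 + 3 + 2 = 16.

16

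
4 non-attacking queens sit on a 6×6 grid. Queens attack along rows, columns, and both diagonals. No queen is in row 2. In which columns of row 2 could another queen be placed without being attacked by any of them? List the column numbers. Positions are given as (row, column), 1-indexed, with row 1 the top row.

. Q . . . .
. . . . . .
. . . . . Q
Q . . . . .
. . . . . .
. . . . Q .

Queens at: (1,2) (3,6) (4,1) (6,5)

(1,2) attacks row 2 at column 2 and diagonals 1, 3.
(3,6) attacks row 2 at column 6 and diagonals 5.
(4,1) attacks row 2 at column 1 and diagonals 3.
(6,5) attacks row 2 at column 5 and diagonals 1.
Attacked columns: {1, 2, 3, 5, 6}. Safe: {4}.

columns 4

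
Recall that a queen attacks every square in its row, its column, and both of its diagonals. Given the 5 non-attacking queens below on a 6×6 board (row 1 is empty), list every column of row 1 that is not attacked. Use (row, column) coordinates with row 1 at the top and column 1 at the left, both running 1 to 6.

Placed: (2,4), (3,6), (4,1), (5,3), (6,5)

(2,4) attacks row 1 at column 4 and diagonals 3, 5.
(3,6) attacks row 1 at column 6 and diagonals 4.
(4,1) attacks row 1 at column 1 and diagonals 4.
(5,3) attacks row 1 at column 3.
(6,5) attacks row 1 at column 5.
Attacked columns: {1, 3, 4, 5, 6}. Safe: {2}.

columns 2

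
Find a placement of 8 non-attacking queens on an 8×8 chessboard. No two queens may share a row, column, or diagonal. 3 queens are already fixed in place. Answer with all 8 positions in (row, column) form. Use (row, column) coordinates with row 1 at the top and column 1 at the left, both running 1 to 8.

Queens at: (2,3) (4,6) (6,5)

Row 1: attacked by (2,3)→{2,3,4}; (4,6)→{3,6}; (6,5)→{5}. Safe: 1, 7, 8. Place at column 8.
Row 3: attacked by (1,8)→{6,8}; (2,3)→{2,3,4}; (4,6)→{5,6,7}; (6,5)→{2,5,8}. Safe: 1. Place at column 1.
Row 5: attacked by (1,8)→{4,8}; (2,3)→{3,6}; (3,1)→{1,3}; (4,6)→{5,6,7}; (6,5)→{4,5,6}. Safe: 2. Place at column 2.
Row 7: attacked by (1,8)→{2,8}; (2,3)→{3,8}; (3,1)→{1,5}; (4,6)→{3,6}; (5,2)→{2,4}; (6,5)→{4,5,6}. Safe: 7. Place at column 7.
Row 8: attacked by (1,8)→{1,8}; (2,3)→{3}; (3,1)→{1,6}; (4,6)→{2,6}; (5,2)→{2,5}; (6,5)→{3,5,7}; (7,7)→{6,7,8}. Safe: 4. Place at column 4.
Columns [8, 3, 1, 6, 2, 5, 7, 4], r−c [-7, -1, 2, -2, 3, 1, 0, 4], r+c [9, 5, 4, 10, 7, 11, 14, 12] are all distinct, so no two queens attack.

(1,8) (2,3) (3,1) (4,6) (5,2) (6,5) (7,7) (8,4)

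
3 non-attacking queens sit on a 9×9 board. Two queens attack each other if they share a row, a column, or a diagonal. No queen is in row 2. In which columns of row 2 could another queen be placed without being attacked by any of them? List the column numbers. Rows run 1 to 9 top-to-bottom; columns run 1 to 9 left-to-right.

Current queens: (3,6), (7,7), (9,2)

(3,6) attacks row 2 at column 6 and diagonals 5, 7.
(7,7) attacks row 2 at column 7 and diagonals 2.
(9,2) attacks row 2 at column 2 and diagonals 9.
Attacked columns: {2, 5, 6, 7, 9}. Safe: {1, 3, 4, 8}.

columns 1, 3, 4, 8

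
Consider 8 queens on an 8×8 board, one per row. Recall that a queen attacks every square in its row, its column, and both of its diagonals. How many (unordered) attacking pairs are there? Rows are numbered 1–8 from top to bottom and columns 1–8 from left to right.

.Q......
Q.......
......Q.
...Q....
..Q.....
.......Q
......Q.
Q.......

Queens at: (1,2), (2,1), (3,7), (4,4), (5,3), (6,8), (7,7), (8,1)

6

Same column: (2,1)–(8,1) (column 1); (3,7)–(7,7) (column 7).
Same diagonal: (1,2)–(2,1) (|1−2| = |2−1| = 1); (4,4)–(5,3) (|4−5| = |4−3| = 1); (4,4)–(7,7) (|4−7| = |4−7| = 3); (6,8)–(7,7) (|6−7| = |8−7| = 1).
Total attacking pairs: 6.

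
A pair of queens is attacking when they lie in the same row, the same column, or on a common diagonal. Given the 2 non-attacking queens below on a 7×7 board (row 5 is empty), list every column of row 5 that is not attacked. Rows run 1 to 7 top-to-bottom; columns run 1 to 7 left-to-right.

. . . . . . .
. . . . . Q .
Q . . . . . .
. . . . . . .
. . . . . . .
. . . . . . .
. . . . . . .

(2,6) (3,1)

columns 2, 4, 5, 7

(2,6) attacks row 5 at column 6 and diagonals 3.
(3,1) attacks row 5 at column 1 and diagonals 3.
Attacked columns: {1, 3, 6}. Safe: {2, 4, 5, 7}.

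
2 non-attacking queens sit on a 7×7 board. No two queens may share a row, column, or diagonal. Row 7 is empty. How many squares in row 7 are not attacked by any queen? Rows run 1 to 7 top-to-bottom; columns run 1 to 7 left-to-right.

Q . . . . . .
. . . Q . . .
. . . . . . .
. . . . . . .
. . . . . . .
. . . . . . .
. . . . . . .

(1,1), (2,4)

4

(1,1) attacks row 7 at column 1 and diagonals 7.
(2,4) attacks row 7 at column 4.
Attacked columns: {1, 4, 7}. Safe: {2, 3, 5, 6}.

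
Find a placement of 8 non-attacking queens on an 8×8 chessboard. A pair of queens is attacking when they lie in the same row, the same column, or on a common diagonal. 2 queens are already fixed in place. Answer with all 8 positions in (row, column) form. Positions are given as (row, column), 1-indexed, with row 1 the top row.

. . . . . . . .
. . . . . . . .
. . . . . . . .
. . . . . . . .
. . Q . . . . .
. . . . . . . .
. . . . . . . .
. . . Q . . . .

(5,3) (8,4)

(1,1) (2,5) (3,8) (4,6) (5,3) (6,7) (7,2) (8,4)

Row 1: attacked by (5,3)→{3,7}; (8,4)→{4}. Safe: 1, 2, 5, 6, 8. Place at column 1.
Row 2: attacked by (1,1)→{1,2}; (5,3)→{3,6}; (8,4)→{4}. Safe: 5, 7, 8. Place at column 5.
Row 3: attacked by (1,1)→{1,3}; (2,5)→{4,5,6}; (5,3)→{1,3,5}; (8,4)→{4}. Safe: 2, 7, 8. Place at column 8.
Row 4: attacked by (1,1)→{1,4}; (2,5)→{3,5,7}; (3,8)→{7,8}; (5,3)→{2,3,4}; (8,4)→{4,8}. Safe: 6. Place at column 6.
Row 6: attacked by (1,1)→{1,6}; (2,5)→{1,5}; (3,8)→{5,8}; (4,6)→{4,6,8}; (5,3)→{2,3,4}; (8,4)→{2,4,6}. Safe: 7. Place at column 7.
Row 7: attacked by (1,1)→{1,7}; (2,5)→{5}; (3,8)→{4,8}; (4,6)→{3,6}; (5,3)→{1,3,5}; (6,7)→{6,7,8}; (8,4)→{3,4,5}. Safe: 2. Place at column 2.
Columns [1, 5, 8, 6, 3, 7, 2, 4], r−c [0, -3, -5, -2, 2, -1, 5, 4], r+c [2, 7, 11, 10, 8, 13, 9, 12] are all distinct, so no two queens attack.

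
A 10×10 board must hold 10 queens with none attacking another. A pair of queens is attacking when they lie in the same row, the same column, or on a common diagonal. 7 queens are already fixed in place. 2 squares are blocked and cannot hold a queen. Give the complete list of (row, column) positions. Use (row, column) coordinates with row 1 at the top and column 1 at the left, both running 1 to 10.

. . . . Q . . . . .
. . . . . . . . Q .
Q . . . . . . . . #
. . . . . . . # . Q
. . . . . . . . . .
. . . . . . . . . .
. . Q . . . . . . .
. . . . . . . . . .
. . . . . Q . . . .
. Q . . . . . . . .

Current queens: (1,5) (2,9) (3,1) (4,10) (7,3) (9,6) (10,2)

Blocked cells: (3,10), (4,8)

Row 5: attacked by (1,5)→{1,5,9}; (2,9)→{6,9}; (3,1)→{1,3}; (4,10)→{9,10}; (7,3)→{1,3,5}; (9,6)→{2,6,10}; (10,2)→{2,7}. Safe: 4, 8. Place at column 4.
Row 6: attacked by (1,5)→{5,10}; (2,9)→{5,9}; (3,1)→{1,4}; (4,10)→{8,10}; (5,4)→{3,4,5}; (7,3)→{2,3,4}; (9,6)→{3,6,9}; (10,2)→{2,6}. Safe: 7. Place at column 7.
Row 8: attacked by (1,5)→{5}; (2,9)→{3,9}; (3,1)→{1,6}; (4,10)→{6,10}; (5,4)→{1,4,7}; (6,7)→{5,7,9}; (7,3)→{2,3,4}; (9,6)→{5,6,7}; (10,2)→{2,4}. Safe: 8. Place at column 8.
Columns [5, 9, 1, 10, 4, 7, 3, 8, 6, 2], r−c [-4, -7, 2, -6, 1, -1, 4, 0, 3, 8], r+c [6, 11, 4, 14, 9, 13, 10, 16, 15, 12] are all distinct, so no two queens attack.

(1,5) (2,9) (3,1) (4,10) (5,4) (6,7) (7,3) (8,8) (9,6) (10,2)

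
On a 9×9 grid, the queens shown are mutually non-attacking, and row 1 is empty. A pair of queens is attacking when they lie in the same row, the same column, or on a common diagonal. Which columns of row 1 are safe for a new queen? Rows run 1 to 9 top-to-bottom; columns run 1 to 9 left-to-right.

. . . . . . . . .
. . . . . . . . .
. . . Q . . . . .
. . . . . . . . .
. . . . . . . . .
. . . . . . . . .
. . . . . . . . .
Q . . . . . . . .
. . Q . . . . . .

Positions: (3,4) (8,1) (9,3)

columns 5, 7, 9

(3,4) attacks row 1 at column 4 and diagonals 2, 6.
(8,1) attacks row 1 at column 1 and diagonals 8.
(9,3) attacks row 1 at column 3.
Attacked columns: {1, 2, 3, 4, 6, 8}. Safe: {5, 7, 9}.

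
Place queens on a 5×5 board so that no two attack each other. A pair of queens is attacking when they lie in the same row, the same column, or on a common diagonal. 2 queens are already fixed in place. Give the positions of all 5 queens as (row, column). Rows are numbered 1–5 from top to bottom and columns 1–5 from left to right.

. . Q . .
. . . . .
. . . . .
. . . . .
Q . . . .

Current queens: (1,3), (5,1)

(1,3) (2,5) (3,2) (4,4) (5,1)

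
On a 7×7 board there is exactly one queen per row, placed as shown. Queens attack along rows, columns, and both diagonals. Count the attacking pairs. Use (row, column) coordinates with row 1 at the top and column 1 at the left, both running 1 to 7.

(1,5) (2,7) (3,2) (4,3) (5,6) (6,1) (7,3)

Same column: (4,3)–(7,3) (column 3).
Same diagonal: (3,2)–(4,3) (|3−4| = |2−3| = 1); (4,3)–(6,1) (|4−6| = |3−1| = 2).
Total attacking pairs: 3.

3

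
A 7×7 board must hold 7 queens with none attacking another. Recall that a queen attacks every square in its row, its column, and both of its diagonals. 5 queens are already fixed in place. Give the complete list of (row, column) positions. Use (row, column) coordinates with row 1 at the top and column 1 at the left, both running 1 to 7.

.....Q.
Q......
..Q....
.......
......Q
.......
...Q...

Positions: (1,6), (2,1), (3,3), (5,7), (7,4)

Row 4: attacked by (1,6)→{3,6}; (2,1)→{1,3}; (3,3)→{2,3,4}; (5,7)→{6,7}; (7,4)→{1,4,7}. Safe: 5. Place at column 5.
Row 6: attacked by (1,6)→{1,6}; (2,1)→{1,5}; (3,3)→{3,6}; (4,5)→{3,5,7}; (5,7)→{6,7}; (7,4)→{3,4,5}. Safe: 2. Place at column 2.
Columns [6, 1, 3, 5, 7, 2, 4], r−c [-5, 1, 0, -1, -2, 4, 3], r+c [7, 3, 6, 9, 12, 8, 11] are all distinct, so no two queens attack.

(1,6) (2,1) (3,3) (4,5) (5,7) (6,2) (7,4)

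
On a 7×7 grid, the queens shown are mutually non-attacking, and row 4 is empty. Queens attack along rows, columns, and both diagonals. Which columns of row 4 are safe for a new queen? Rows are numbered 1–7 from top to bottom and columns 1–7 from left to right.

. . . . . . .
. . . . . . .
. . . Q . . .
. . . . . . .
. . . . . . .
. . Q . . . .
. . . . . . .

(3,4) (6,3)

columns 2, 6, 7

(3,4) attacks row 4 at column 4 and diagonals 3, 5.
(6,3) attacks row 4 at column 3 and diagonals 1, 5.
Attacked columns: {1, 3, 4, 5}. Safe: {2, 6, 7}.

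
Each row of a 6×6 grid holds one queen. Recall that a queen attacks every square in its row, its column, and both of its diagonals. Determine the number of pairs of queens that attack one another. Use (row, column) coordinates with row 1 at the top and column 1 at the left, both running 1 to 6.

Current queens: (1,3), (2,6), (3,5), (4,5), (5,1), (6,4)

Same column: (3,5)–(4,5) (column 5).
Same diagonal: (1,3)–(3,5) (|1−3| = |3−5| = 2); (2,6)–(3,5) (|2−3| = |6−5| = 1).
Total attacking pairs: 3.

3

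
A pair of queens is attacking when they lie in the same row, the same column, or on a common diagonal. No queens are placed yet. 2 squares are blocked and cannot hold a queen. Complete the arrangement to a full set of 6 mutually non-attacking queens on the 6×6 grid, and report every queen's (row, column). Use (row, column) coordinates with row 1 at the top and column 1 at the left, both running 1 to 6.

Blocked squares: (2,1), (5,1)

(1,5) (2,3) (3,1) (4,6) (5,4) (6,2)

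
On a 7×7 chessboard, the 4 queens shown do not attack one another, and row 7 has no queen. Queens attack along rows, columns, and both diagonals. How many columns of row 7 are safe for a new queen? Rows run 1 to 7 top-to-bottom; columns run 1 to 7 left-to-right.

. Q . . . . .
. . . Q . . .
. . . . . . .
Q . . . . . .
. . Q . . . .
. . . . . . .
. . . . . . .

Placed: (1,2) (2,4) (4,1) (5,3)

2

(1,2) attacks row 7 at column 2.
(2,4) attacks row 7 at column 4.
(4,1) attacks row 7 at column 1 and diagonals 4.
(5,3) attacks row 7 at column 3 and diagonals 1, 5.
Attacked columns: {1, 2, 3, 4, 5}. Safe: {6, 7}.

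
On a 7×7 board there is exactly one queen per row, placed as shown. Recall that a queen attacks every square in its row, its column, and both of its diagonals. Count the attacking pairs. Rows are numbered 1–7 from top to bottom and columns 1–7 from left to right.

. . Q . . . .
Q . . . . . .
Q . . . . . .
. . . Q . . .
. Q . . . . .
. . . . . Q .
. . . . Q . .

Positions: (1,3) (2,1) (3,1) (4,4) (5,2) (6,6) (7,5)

5

Same column: (2,1)–(3,1) (column 1).
Same diagonal: (1,3)–(3,1) (|1−3| = |3−1| = 2); (3,1)–(7,5) (|3−7| = |1−5| = 4); (4,4)–(6,6) (|4−6| = |4−6| = 2); (6,6)–(7,5) (|6−7| = |6−5| = 1).
Total attacking pairs: 5.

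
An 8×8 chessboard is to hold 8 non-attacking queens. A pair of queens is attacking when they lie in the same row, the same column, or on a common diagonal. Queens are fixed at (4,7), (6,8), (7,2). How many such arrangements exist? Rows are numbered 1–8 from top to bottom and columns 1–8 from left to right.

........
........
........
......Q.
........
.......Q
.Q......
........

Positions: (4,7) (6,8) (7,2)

1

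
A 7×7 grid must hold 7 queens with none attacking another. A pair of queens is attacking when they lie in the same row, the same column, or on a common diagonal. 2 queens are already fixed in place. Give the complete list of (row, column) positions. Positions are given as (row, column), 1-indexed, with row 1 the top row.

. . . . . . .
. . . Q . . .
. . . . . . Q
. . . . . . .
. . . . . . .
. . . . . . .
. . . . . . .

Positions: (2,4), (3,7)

(1,1) (2,4) (3,7) (4,3) (5,6) (6,2) (7,5)

Row 1: attacked by (2,4)→{3,4,5}; (3,7)→{5,7}. Safe: 1, 2, 6. Place at column 1.
Row 4: attacked by (1,1)→{1,4}; (2,4)→{2,4,6}; (3,7)→{6,7}. Safe: 3, 5. Place at column 3.
Row 5: attacked by (1,1)→{1,5}; (2,4)→{1,4,7}; (3,7)→{5,7}; (4,3)→{2,3,4}. Safe: 6. Place at column 6.
Row 6: attacked by (1,1)→{1,6}; (2,4)→{4}; (3,7)→{4,7}; (4,3)→{1,3,5}; (5,6)→{5,6,7}. Safe: 2. Place at column 2.
Row 7: attacked by (1,1)→{1,7}; (2,4)→{4}; (3,7)→{3,7}; (4,3)→{3,6}; (5,6)→{4,6}; (6,2)→{1,2,3}. Safe: 5. Place at column 5.
Columns [1, 4, 7, 3, 6, 2, 5], r−c [0, -2, -4, 1, -1, 4, 2], r+c [2, 6, 10, 7, 11, 8, 12] are all distinct, so no two queens attack.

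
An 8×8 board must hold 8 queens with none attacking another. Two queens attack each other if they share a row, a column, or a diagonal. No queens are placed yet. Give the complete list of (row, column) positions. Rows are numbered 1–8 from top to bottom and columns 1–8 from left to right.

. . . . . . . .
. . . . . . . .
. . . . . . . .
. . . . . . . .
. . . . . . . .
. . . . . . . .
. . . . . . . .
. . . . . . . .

Row 1: Safe: 1, 2, 3, 4, 5, 6, 7, 8. Place at column 3.
Row 2: attacked by (1,3)→{2,3,4}. Safe: 1, 5, 6, 7, 8. Place at column 7.
Row 3: attacked by (1,3)→{1,3,5}; (2,7)→{6,7,8}. Safe: 2, 4. Place at column 2.
Row 4: attacked by (1,3)→{3,6}; (2,7)→{5,7}; (3,2)→{1,2,3}. Safe: 4, 8. Place at column 8.
Row 5: attacked by (1,3)→{3,7}; (2,7)→{4,7}; (3,2)→{2,4}; (4,8)→{7,8}. Safe: 1, 5, 6. Place at column 5.
Row 6: attacked by (1,3)→{3,8}; (2,7)→{3,7}; (3,2)→{2,5}; (4,8)→{6,8}; (5,5)→{4,5,6}. Safe: 1. Place at column 1.
Row 7: attacked by (1,3)→{3}; (2,7)→{2,7}; (3,2)→{2,6}; (4,8)→{5,8}; (5,5)→{3,5,7}; (6,1)→{1,2}. Safe: 4. Place at column 4.
Row 8: attacked by (1,3)→{3}; (2,7)→{1,7}; (3,2)→{2,7}; (4,8)→{4,8}; (5,5)→{2,5,8}; (6,1)→{1,3}; (7,4)→{3,4,5}. Safe: 6. Place at column 6.
Columns [3, 7, 2, 8, 5, 1, 4, 6], r−c [-2, -5, 1, -4, 0, 5, 3, 2], r+c [4, 9, 5, 12, 10, 7, 11, 14] are all distinct, so no two queens attack.

(1,3) (2,7) (3,2) (4,8) (5,5) (6,1) (7,4) (8,6)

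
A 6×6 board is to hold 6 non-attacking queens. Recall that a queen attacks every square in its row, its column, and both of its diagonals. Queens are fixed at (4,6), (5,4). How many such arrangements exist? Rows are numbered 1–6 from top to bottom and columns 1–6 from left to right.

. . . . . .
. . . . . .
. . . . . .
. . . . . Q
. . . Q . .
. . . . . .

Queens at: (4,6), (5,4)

1

Branch on row 1: col 1 → 0; col 2 → 0; col 5 → 1.
Sum: 0 + 0 + 1 = 1.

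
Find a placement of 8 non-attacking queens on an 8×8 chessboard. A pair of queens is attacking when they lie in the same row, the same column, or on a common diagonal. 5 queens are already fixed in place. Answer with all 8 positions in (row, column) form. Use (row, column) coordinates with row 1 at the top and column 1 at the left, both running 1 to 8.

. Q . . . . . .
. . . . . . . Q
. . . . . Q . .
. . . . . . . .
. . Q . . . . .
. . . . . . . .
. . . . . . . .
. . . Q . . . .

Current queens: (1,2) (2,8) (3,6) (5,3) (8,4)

(1,2) (2,8) (3,6) (4,1) (5,3) (6,5) (7,7) (8,4)

Row 4: attacked by (1,2)→{2,5}; (2,8)→{6,8}; (3,6)→{5,6,7}; (5,3)→{2,3,4}; (8,4)→{4,8}. Safe: 1. Place at column 1.
Row 6: attacked by (1,2)→{2,7}; (2,8)→{4,8}; (3,6)→{3,6}; (4,1)→{1,3}; (5,3)→{2,3,4}; (8,4)→{2,4,6}. Safe: 5. Place at column 5.
Row 7: attacked by (1,2)→{2,8}; (2,8)→{3,8}; (3,6)→{2,6}; (4,1)→{1,4}; (5,3)→{1,3,5}; (6,5)→{4,5,6}; (8,4)→{3,4,5}. Safe: 7. Place at column 7.
Columns [2, 8, 6, 1, 3, 5, 7, 4], r−c [-1, -6, -3, 3, 2, 1, 0, 4], r+c [3, 10, 9, 5, 8, 11, 14, 12] are all distinct, so no two queens attack.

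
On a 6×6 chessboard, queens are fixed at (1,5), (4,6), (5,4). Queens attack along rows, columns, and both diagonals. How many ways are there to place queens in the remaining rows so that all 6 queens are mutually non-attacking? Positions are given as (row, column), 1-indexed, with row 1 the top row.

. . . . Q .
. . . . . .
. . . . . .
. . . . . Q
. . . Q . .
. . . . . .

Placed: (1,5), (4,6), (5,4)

Branch on row 2: col 2 → 0; col 3 → 1.
Sum: 0 + 1 = 1.

1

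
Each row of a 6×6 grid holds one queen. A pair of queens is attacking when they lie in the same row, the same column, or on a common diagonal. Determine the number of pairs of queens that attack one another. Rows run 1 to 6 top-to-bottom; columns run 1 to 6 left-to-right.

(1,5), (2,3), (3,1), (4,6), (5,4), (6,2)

All columns are distinct and no two queens satisfy |Δrow| = |Δcol|, so no pair attacks.

0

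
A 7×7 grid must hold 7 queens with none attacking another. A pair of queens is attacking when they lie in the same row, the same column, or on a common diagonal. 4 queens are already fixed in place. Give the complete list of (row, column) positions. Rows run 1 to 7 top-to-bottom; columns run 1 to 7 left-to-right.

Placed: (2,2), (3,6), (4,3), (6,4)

Row 1: attacked by (2,2)→{1,2,3}; (3,6)→{4,6}; (4,3)→{3,6}; (6,4)→{4}. Safe: 5, 7. Place at column 5.
Row 5: attacked by (1,5)→{1,5}; (2,2)→{2,5}; (3,6)→{4,6}; (4,3)→{2,3,4}; (6,4)→{3,4,5}. Safe: 7. Place at column 7.
Row 7: attacked by (1,5)→{5}; (2,2)→{2,7}; (3,6)→{2,6}; (4,3)→{3,6}; (5,7)→{5,7}; (6,4)→{3,4,5}. Safe: 1. Place at column 1.
Columns [5, 2, 6, 3, 7, 4, 1], r−c [-4, 0, -3, 1, -2, 2, 6], r+c [6, 4, 9, 7, 12, 10, 8] are all distinct, so no two queens attack.

(1,5) (2,2) (3,6) (4,3) (5,7) (6,4) (7,1)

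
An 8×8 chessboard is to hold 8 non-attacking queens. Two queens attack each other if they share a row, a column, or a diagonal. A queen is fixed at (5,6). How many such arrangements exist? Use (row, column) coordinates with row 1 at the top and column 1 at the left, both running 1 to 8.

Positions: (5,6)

Branch on row 1: col 1 → 0; col 3 → 2; col 4 → 6; col 5 → 0; col 7 → 3; col 8 → 1.
Sum: 0 + 2 + 6 + 0 + 3 + 1 = 12.

12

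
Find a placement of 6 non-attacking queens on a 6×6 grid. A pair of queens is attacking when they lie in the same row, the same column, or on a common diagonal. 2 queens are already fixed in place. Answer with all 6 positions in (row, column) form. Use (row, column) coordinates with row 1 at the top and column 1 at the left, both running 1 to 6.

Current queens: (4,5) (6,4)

(1,3) (2,6) (3,2) (4,5) (5,1) (6,4)

Row 1: attacked by (4,5)→{2,5}; (6,4)→{4}. Safe: 1, 3, 6. Place at column 3.
Row 2: attacked by (1,3)→{2,3,4}; (4,5)→{3,5}; (6,4)→{4}. Safe: 1, 6. Place at column 6.
Row 3: attacked by (1,3)→{1,3,5}; (2,6)→{5,6}; (4,5)→{4,5,6}; (6,4)→{1,4}. Safe: 2. Place at column 2.
Row 5: attacked by (1,3)→{3}; (2,6)→{3,6}; (3,2)→{2,4}; (4,5)→{4,5,6}; (6,4)→{3,4,5}. Safe: 1. Place at column 1.
Columns [3, 6, 2, 5, 1, 4], r−c [-2, -4, 1, -1, 4, 2], r+c [4, 8, 5, 9, 6, 10] are all distinct, so no two queens attack.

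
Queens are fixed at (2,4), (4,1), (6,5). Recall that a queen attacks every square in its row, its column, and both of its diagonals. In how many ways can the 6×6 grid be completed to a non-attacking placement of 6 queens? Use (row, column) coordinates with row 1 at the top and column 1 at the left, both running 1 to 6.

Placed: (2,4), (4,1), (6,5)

Branch on row 1: col 2 → 1; col 6 → 0.
Sum: 1 + 0 = 1.

1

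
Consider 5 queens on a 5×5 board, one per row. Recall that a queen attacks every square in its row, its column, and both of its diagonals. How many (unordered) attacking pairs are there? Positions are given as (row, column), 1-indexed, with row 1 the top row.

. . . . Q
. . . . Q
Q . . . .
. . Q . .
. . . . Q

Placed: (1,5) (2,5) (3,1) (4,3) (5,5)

4

Same column: (1,5)–(2,5) (column 5); (1,5)–(5,5) (column 5); (2,5)–(5,5) (column 5).
Same diagonal: (2,5)–(4,3) (|2−4| = |5−3| = 2).
Total attacking pairs: 4.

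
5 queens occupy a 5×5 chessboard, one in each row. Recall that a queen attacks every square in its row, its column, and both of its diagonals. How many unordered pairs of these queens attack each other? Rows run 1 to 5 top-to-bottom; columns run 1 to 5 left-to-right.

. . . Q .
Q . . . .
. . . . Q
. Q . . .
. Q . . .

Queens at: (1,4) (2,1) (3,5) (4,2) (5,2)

1

Same column: (4,2)–(5,2) (column 2).
Total attacking pairs: 1.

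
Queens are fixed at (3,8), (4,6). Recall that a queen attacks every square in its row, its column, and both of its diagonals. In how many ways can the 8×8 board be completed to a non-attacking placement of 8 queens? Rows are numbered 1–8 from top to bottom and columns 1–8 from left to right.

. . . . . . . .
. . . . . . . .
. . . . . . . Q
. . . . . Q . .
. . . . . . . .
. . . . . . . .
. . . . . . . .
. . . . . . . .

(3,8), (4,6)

3

Branch on row 1: col 1 → 1; col 2 → 0; col 4 → 1; col 5 → 1; col 7 → 0.
Sum: 1 + 0 + 1 + 1 + 0 = 3.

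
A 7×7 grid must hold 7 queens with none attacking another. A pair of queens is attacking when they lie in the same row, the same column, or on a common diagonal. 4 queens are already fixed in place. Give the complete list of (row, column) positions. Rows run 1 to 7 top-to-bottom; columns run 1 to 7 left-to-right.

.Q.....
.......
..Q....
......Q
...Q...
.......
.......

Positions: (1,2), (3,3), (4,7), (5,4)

(1,2) (2,6) (3,3) (4,7) (5,4) (6,1) (7,5)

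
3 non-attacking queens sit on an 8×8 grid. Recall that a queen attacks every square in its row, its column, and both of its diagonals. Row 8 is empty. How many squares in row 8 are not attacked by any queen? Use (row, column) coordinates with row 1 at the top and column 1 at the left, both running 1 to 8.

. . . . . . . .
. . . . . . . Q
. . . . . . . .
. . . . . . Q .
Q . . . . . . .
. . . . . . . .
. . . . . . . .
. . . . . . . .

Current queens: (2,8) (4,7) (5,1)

2

(2,8) attacks row 8 at column 8 and diagonals 2.
(4,7) attacks row 8 at column 7 and diagonals 3.
(5,1) attacks row 8 at column 1 and diagonals 4.
Attacked columns: {1, 2, 3, 4, 7, 8}. Safe: {5, 6}.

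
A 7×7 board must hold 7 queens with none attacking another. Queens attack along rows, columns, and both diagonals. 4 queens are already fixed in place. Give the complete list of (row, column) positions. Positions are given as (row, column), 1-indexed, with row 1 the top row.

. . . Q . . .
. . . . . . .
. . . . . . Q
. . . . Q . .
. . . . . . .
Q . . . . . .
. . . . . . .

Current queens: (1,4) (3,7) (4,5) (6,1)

(1,4) (2,2) (3,7) (4,5) (5,3) (6,1) (7,6)

Row 2: attacked by (1,4)→{3,4,5}; (3,7)→{6,7}; (4,5)→{3,5,7}; (6,1)→{1,5}. Safe: 2. Place at column 2.
Row 5: attacked by (1,4)→{4}; (2,2)→{2,5}; (3,7)→{5,7}; (4,5)→{4,5,6}; (6,1)→{1,2}. Safe: 3. Place at column 3.
Row 7: attacked by (1,4)→{4}; (2,2)→{2,7}; (3,7)→{3,7}; (4,5)→{2,5}; (5,3)→{1,3,5}; (6,1)→{1,2}. Safe: 6. Place at column 6.
Columns [4, 2, 7, 5, 3, 1, 6], r−c [-3, 0, -4, -1, 2, 5, 1], r+c [5, 4, 10, 9, 8, 7, 13] are all distinct, so no two queens attack.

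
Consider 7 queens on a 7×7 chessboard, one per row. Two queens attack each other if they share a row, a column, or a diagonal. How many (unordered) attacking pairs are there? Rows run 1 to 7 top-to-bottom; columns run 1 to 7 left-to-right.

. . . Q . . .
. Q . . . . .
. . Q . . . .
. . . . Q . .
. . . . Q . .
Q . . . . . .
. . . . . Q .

4

Same column: (4,5)–(5,5) (column 5).
Same diagonal: (2,2)–(3,3) (|2−3| = |2−3| = 1); (2,2)–(5,5) (|2−5| = |2−5| = 3); (3,3)–(5,5) (|3−5| = |3−5| = 2).
Total attacking pairs: 4.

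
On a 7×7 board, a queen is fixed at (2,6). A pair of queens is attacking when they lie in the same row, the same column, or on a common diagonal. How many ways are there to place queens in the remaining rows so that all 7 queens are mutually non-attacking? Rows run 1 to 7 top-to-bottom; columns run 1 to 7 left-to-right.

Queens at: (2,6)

Branch on row 1: col 1 → 1; col 2 → 1; col 3 → 1; col 4 → 1.
Sum: 1 + 1 + 1 + 1 = 4.

4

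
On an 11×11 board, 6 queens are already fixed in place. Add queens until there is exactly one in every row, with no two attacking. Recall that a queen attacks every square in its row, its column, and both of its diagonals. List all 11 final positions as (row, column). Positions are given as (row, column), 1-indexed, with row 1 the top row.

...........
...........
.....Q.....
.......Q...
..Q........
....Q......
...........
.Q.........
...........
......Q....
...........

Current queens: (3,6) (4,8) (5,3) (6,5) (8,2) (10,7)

(1,1) (2,11) (3,6) (4,8) (5,3) (6,5) (7,9) (8,2) (9,10) (10,7) (11,4)

Row 1: attacked by (3,6)→{4,6,8}; (4,8)→{5,8,11}; (5,3)→{3,7}; (6,5)→{5,10}; (8,2)→{2,9}; (10,7)→{7}. Safe: 1. Place at column 1.
Row 2: attacked by (1,1)→{1,2}; (3,6)→{5,6,7}; (4,8)→{6,8,10}; (5,3)→{3,6}; (6,5)→{1,5,9}; (8,2)→{2,8}; (10,7)→{7}. Safe: 4, 11. Place at column 11.
Row 7: attacked by (1,1)→{1,7}; (2,11)→{6,11}; (3,6)→{2,6,10}; (4,8)→{5,8,11}; (5,3)→{1,3,5}; (6,5)→{4,5,6}; (8,2)→{1,2,3}; (10,7)→{4,7,10}. Safe: 9. Place at column 9.
Row 9: attacked by (1,1)→{1,9}; (2,11)→{4,11}; (3,6)→{6}; (4,8)→{3,8}; (5,3)→{3,7}; (6,5)→{2,5,8}; (7,9)→{7,9,11}; (8,2)→{1,2,3}; (10,7)→{6,7,8}. Safe: 10. Place at column 10.
Row 11: attacked by (1,1)→{1,11}; (2,11)→{2,11}; (3,6)→{6}; (4,8)→{1,8}; (5,3)→{3,9}; (6,5)→{5,10}; (7,9)→{5,9}; (8,2)→{2,5}; (9,10)→{8,10}; (10,7)→{6,7,8}. Safe: 4. Place at column 4.
Columns [1, 11, 6, 8, 3, 5, 9, 2, 10, 7, 4], r−c [0, -9, -3, -4, 2, 1, -2, 6, -1, 3, 7], r+c [2, 13, 9, 12, 8, 11, 16, 10, 19, 17, 15] are all distinct, so no two queens attack.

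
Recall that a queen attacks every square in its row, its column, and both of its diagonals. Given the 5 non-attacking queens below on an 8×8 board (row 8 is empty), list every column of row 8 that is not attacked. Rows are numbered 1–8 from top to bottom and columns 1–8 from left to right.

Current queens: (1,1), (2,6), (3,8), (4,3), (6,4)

columns 5

(1,1) attacks row 8 at column 1 and diagonals 8.
(2,6) attacks row 8 at column 6.
(3,8) attacks row 8 at column 8 and diagonals 3.
(4,3) attacks row 8 at column 3 and diagonals 7.
(6,4) attacks row 8 at column 4 and diagonals 2, 6.
Attacked columns: {1, 2, 3, 4, 6, 7, 8}. Safe: {5}.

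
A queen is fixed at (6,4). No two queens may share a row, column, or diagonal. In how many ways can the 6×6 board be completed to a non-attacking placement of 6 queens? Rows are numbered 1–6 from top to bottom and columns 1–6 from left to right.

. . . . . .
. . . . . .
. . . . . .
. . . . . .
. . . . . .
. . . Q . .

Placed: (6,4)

1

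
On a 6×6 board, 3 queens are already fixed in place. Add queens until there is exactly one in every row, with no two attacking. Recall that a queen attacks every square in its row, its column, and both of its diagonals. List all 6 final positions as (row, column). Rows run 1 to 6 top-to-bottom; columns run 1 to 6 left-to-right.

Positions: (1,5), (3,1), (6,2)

Row 2: attacked by (1,5)→{4,5,6}; (3,1)→{1,2}; (6,2)→{2,6}. Safe: 3. Place at column 3.
Row 4: attacked by (1,5)→{2,5}; (2,3)→{1,3,5}; (3,1)→{1,2}; (6,2)→{2,4}. Safe: 6. Place at column 6.
Row 5: attacked by (1,5)→{1,5}; (2,3)→{3,6}; (3,1)→{1,3}; (4,6)→{5,6}; (6,2)→{1,2,3}. Safe: 4. Place at column 4.
Columns [5, 3, 1, 6, 4, 2], r−c [-4, -1, 2, -2, 1, 4], r+c [6, 5, 4, 10, 9, 8] are all distinct, so no two queens attack.

(1,5) (2,3) (3,1) (4,6) (5,4) (6,2)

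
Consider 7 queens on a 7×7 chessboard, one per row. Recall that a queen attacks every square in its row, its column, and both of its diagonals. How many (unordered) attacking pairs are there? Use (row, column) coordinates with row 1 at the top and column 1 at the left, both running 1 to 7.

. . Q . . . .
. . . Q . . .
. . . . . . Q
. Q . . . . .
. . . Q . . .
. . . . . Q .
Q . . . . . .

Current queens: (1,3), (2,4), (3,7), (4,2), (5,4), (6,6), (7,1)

Same column: (2,4)–(5,4) (column 4).
Same diagonal: (1,3)–(2,4) (|1−2| = |3−4| = 1); (2,4)–(4,2) (|2−4| = |4−2| = 2).
Total attacking pairs: 3.

3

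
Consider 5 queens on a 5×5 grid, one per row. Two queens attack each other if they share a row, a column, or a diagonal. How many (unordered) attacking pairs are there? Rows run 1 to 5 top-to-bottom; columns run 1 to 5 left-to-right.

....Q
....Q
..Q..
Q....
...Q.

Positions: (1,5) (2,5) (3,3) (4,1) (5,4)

Same column: (1,5)–(2,5) (column 5).
Same diagonal: (1,5)–(3,3) (|1−3| = |5−3| = 2).
Total attacking pairs: 2.

2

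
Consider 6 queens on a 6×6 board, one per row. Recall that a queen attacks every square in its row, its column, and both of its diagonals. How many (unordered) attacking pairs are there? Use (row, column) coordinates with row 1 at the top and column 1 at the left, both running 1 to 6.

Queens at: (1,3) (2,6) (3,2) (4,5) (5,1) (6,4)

0

All columns are distinct and no two queens satisfy |Δrow| = |Δcol|, so no pair attacks.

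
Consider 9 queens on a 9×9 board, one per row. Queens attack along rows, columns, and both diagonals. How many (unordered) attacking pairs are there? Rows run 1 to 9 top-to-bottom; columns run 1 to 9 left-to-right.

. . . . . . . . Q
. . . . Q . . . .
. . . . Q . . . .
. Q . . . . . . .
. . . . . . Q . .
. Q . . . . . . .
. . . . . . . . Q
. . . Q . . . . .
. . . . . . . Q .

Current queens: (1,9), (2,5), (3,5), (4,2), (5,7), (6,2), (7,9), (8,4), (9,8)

9

Same column: (1,9)–(7,9) (column 9); (2,5)–(3,5) (column 5); (4,2)–(6,2) (column 2).
Same diagonal: (3,5)–(5,7) (|3−5| = |5−7| = 2); (3,5)–(6,2) (|3−6| = |5−2| = 3); (3,5)–(7,9) (|3−7| = |5−9| = 4); (5,7)–(7,9) (|5−7| = |7−9| = 2); (5,7)–(8,4) (|5−8| = |7−4| = 3); (6,2)–(8,4) (|6−8| = |2−4| = 2).
Total attacking pairs: 9.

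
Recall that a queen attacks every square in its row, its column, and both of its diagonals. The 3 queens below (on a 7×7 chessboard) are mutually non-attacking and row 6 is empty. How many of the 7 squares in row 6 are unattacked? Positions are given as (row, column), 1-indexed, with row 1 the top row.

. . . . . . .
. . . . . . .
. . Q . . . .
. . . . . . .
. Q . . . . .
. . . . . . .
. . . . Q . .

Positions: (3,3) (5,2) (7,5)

1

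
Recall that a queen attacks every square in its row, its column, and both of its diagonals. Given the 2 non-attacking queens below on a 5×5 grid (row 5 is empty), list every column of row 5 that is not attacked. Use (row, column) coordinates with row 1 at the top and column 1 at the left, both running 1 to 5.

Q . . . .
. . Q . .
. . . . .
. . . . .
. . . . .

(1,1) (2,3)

columns 2, 4

(1,1) attacks row 5 at column 1 and diagonals 5.
(2,3) attacks row 5 at column 3.
Attacked columns: {1, 3, 5}. Safe: {2, 4}.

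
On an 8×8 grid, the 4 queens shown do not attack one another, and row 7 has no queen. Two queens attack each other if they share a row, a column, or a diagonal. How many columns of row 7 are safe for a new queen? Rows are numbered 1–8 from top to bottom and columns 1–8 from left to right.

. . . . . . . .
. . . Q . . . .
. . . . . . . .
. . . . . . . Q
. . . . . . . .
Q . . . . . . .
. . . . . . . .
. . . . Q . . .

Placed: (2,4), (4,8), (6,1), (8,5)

(2,4) attacks row 7 at column 4.
(4,8) attacks row 7 at column 8 and diagonals 5.
(6,1) attacks row 7 at column 1 and diagonals 2.
(8,5) attacks row 7 at column 5 and diagonals 4, 6.
Attacked columns: {1, 2, 4, 5, 6, 8}. Safe: {3, 7}.

2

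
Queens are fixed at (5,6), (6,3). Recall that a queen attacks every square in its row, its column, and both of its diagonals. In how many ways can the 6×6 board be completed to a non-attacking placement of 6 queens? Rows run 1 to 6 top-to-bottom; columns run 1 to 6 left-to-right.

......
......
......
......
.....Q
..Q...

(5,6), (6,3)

1

Branch on row 1: col 1 → 0; col 4 → 1; col 5 → 0.
Sum: 0 + 1 + 0 = 1.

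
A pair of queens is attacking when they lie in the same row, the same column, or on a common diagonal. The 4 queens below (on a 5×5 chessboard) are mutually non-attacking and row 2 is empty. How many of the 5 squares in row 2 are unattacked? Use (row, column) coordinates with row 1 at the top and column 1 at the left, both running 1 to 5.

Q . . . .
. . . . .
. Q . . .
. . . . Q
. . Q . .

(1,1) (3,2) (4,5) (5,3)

(1,1) attacks row 2 at column 1 and diagonals 2.
(3,2) attacks row 2 at column 2 and diagonals 1, 3.
(4,5) attacks row 2 at column 5 and diagonals 3.
(5,3) attacks row 2 at column 3.
Attacked columns: {1, 2, 3, 5}. Safe: {4}.

1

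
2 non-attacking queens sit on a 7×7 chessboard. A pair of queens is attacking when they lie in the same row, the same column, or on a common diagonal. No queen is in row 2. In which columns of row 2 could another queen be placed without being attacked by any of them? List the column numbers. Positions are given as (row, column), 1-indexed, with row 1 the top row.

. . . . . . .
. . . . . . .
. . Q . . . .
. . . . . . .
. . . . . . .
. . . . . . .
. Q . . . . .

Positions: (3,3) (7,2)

columns 1, 5, 6

(3,3) attacks row 2 at column 3 and diagonals 2, 4.
(7,2) attacks row 2 at column 2 and diagonals 7.
Attacked columns: {2, 3, 4, 7}. Safe: {1, 5, 6}.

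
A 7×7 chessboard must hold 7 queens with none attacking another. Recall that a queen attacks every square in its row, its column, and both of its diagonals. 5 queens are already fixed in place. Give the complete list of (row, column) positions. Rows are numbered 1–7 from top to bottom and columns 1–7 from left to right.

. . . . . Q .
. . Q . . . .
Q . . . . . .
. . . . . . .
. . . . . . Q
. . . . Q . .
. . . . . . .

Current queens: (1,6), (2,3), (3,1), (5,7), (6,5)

Row 4: attacked by (1,6)→{3,6}; (2,3)→{1,3,5}; (3,1)→{1,2}; (5,7)→{6,7}; (6,5)→{3,5,7}. Safe: 4. Place at column 4.
Row 7: attacked by (1,6)→{6}; (2,3)→{3}; (3,1)→{1,5}; (4,4)→{1,4,7}; (5,7)→{5,7}; (6,5)→{4,5,6}. Safe: 2. Place at column 2.
Columns [6, 3, 1, 4, 7, 5, 2], r−c [-5, -1, 2, 0, -2, 1, 5], r+c [7, 5, 4, 8, 12, 11, 9] are all distinct, so no two queens attack.

(1,6) (2,3) (3,1) (4,4) (5,7) (6,5) (7,2)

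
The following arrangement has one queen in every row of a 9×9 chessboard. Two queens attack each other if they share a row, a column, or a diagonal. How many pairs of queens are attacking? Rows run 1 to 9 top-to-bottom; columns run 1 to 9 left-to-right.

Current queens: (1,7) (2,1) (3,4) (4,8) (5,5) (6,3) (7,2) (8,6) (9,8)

3

Same column: (4,8)–(9,8) (column 8).
Same diagonal: (2,1)–(9,8) (|2−9| = |1−8| = 7); (6,3)–(7,2) (|6−7| = |3−2| = 1).
Total attacking pairs: 3.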